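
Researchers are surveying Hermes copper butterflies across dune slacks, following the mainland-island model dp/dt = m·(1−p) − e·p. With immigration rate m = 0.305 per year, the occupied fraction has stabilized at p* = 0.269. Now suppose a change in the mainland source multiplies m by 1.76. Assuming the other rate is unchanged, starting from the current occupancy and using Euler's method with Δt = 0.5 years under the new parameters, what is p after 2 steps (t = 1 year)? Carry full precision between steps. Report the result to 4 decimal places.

0.3806

Balance m(1−p*) = e·p* gives e = m(1−p*)/p* = 0.305×0.73100/0.26900 = 0.82883.
Starting from p₀ = 0.26900; update p ← p + (dp/dt)·Δt with the new parameters.
  1  |  dp/dt·Δt = +0.084723  |  p_1 = 0.353723
  2  |  dp/dt·Δt = +0.026873  |  p_2 = 0.380596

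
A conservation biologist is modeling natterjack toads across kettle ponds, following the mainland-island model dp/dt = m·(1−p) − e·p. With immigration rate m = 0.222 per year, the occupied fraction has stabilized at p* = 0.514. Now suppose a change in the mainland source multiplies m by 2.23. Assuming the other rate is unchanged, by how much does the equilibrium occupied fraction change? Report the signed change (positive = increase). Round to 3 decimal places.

0.188

Balance m(1−p*) = e·p* gives e = m(1−p*)/p* = 0.222×0.48600/0.51400 = 0.20991.
New p* = m/(m+e) = 0.49506/(0.49506+0.20991) = 0.70224.
Δp* = 0.70224 − 0.51400 = +0.18824.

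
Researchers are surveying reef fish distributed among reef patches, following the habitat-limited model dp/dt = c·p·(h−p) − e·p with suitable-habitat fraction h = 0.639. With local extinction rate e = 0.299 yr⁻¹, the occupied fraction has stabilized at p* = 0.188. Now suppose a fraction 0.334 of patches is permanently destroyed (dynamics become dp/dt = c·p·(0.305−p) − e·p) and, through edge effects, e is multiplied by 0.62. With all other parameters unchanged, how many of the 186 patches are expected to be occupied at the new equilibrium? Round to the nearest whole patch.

Balance c(h−p*) = e gives c = e/(0.639 − 0.18800) = 0.299/0.45100 = 0.66297.
New p* = 0.305 − e/c = 0.305 − 0.18538/0.66297 = 0.02538.
Expected occupied = 186 × 0.02538 = 4.72 ≈ 5.

5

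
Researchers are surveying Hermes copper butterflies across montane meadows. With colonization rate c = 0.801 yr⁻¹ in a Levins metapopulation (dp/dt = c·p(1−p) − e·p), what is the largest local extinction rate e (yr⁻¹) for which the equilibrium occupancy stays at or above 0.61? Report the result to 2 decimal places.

1 − e/c ≥ 0.61 ⇒ e ≤ c(1 − 0.61) = 0.801 × 0.3900.
e_max = 0.3124.

0.31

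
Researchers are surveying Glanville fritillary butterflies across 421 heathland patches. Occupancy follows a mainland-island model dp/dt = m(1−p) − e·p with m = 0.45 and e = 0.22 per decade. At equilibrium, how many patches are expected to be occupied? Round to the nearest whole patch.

p* = m/(m+e) = 0.45/0.6700 = 0.6716.
Expected occupied patches = N × p* = 421 × 0.6716 = 282.76 ≈ 283.

283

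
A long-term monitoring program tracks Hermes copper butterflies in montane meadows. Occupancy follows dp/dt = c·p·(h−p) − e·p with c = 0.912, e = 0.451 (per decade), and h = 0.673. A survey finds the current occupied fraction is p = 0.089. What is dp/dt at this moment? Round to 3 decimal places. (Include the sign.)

0.007

Colonization term: c·p·(h−p) = 0.912×0.089×0.5840 = 0.04740.
Extinction term: e·p = 0.04014.
dp/dt = 0.04740 − 0.04014 = 0.00726.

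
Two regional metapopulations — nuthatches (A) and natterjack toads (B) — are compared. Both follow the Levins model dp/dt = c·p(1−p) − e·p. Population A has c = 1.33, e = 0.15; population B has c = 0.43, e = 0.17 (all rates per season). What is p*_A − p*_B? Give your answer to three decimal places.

0.283

A: p*_A = 1 − 0.15/1.33 = 0.8872.
B: p*_B = 1 − 0.17/0.43 = 0.6047.
p*_A − p*_B = 0.8872 − 0.6047 = 0.2826.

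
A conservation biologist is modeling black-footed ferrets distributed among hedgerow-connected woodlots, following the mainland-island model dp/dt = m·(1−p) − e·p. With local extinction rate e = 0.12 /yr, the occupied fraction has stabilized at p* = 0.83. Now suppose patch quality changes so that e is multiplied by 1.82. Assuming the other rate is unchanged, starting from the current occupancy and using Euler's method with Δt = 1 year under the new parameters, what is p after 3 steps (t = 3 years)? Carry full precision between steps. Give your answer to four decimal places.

0.7292

Balance m(1−p*) = e·p* gives m = e·p*/(1−p*) = 0.12×0.83000/0.17000 = 0.58588.
Starting from p₀ = 0.83000; update p ← p + (dp/dt)·Δt with the new parameters.
  1  |  dp/dt·Δt = -0.081672  |  p_1 = 0.748328
  2  |  dp/dt·Δt = -0.015985  |  p_2 = 0.732343
  3  |  dp/dt·Δt = -0.003128  |  p_3 = 0.729215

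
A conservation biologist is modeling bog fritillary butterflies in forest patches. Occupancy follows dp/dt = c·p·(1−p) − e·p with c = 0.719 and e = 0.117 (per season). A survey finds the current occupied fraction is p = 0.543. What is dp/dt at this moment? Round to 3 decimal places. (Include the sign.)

0.115

Colonization term: c·p·(1−p) = 0.719×0.543×0.4570 = 0.17842.
Extinction term: e·p = 0.06353.
dp/dt = 0.17842 − 0.06353 = 0.11489.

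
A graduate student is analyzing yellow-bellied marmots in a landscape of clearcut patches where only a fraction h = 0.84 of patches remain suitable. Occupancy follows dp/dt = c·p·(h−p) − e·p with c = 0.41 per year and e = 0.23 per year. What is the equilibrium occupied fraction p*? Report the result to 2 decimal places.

Setting dp/dt = 0 and dividing by p* gives c·(h−p*) = e.
So p* = h − e/c = 0.84 − 0.23/0.41 = 0.84 − 0.5610 = 0.2790.

0.28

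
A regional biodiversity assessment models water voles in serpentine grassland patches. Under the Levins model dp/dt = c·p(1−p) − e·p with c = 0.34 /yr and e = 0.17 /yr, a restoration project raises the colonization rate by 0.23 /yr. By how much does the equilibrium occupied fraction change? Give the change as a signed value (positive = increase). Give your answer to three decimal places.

0.202

Before: p* = 1 − 0.17/0.34 = 0.5000.
After the change, c = 0.57, e = 0.17, so p* = 1 − 0.17/0.57 = 0.7018.
Δp* = 0.7018 − 0.5000 = +0.2018.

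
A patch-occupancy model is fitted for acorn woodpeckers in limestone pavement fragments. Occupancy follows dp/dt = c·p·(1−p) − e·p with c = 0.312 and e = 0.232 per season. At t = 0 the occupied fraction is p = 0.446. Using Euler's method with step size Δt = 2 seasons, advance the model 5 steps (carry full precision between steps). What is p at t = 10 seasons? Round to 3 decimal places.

Update rule: p ← p + [c·p·(1−p) − e·p]·Δt with Δt = 2.
  1  |  dp/dt·Δt = -0.052764  |  p_1 = 0.393236
  2  |  dp/dt·Δt = -0.033574  |  p_2 = 0.359662
  3  |  dp/dt·Δt = -0.023173  |  p_3 = 0.336489
  4  |  dp/dt·Δt = -0.016814  |  p_4 = 0.319675
  5  |  dp/dt·Δt = -0.012620  |  p_5 = 0.307055

0.307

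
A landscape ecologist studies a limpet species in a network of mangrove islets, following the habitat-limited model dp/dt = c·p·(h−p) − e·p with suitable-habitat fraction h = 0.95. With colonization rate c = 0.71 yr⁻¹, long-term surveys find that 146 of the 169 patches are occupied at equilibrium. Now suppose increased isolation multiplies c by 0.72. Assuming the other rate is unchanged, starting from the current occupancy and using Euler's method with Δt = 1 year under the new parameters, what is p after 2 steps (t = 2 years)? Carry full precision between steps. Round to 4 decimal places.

Observed p* = 146/169 = 0.86391.
Balance c(h−p*) = e gives e = 0.71×(0.95 − 0.86391) = 0.06113.
Starting from p₀ = 0.86391; update p ← p + (dp/dt)·Δt with the new parameters.
t = 1: p = 0.86391 + (-0.01479) = 0.84912
t = 2: p = 0.84912 + (-0.00811) = 0.84100

0.8410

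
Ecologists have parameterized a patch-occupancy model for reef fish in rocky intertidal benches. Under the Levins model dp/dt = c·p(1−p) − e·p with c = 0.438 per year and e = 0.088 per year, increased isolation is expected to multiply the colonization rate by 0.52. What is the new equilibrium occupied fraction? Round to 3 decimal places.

Before: p* = 1 − 0.088/0.438 = 0.7991.
After the change, c = 0.22776, e = 0.088, so p* = 1 − 0.088/0.22776 = 0.6136.

0.614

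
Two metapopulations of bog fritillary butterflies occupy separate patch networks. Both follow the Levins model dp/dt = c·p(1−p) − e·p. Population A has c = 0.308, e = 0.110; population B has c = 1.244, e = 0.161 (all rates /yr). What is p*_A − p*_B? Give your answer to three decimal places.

A: p*_A = 1 − 0.110/0.308 = 0.6429.
B: p*_B = 1 − 0.161/1.244 = 0.8706.
p*_A − p*_B = 0.6429 − 0.8706 = -0.2277.

-0.228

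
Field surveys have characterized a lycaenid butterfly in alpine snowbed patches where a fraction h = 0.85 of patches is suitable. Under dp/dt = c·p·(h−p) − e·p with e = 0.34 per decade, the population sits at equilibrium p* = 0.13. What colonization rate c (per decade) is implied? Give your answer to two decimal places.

At equilibrium c(h−p*) = e, so c = e/(h−p*).
c = 0.34/(0.85 − 0.13) = 0.34/0.7200 = 0.4722.

0.47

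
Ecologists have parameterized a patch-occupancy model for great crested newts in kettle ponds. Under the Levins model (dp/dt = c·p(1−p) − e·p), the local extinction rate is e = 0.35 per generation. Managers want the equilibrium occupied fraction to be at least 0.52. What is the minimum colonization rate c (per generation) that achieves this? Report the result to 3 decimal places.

p* = 1 − e/c ≥ 0.52 requires e/c ≤ 0.4800, i.e. c ≥ e/0.4800.
c_min = 0.35/0.4800 = 0.7292.

0.729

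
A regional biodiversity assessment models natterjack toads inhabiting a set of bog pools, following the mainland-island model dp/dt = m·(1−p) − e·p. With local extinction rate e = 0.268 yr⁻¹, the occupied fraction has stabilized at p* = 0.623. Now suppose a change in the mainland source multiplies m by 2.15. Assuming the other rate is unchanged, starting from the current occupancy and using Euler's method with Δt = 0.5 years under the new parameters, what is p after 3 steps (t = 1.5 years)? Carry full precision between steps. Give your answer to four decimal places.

0.7710

Balance m(1−p*) = e·p* gives m = e·p*/(1−p*) = 0.268×0.62300/0.37700 = 0.44288.
Starting from p₀ = 0.62300; update p ← p + (dp/dt)·Δt with the new parameters.
step 1: Δp = +0.09600, p = 0.71900
step 2: Δp = +0.03743, p = 0.75644
step 3: Δp = +0.01460, p = 0.77103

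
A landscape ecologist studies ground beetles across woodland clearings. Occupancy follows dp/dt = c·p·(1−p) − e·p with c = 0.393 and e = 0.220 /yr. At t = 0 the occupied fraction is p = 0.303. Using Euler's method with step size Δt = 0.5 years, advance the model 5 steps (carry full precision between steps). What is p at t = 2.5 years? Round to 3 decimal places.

Update rule: p ← p + [c·p·(1−p) − e·p]·Δt with Δt = 0.5.
p: 0.30300 → 0.31117  (Δp = +0.00817)
p: 0.31117 → 0.31906  (Δp = +0.00789)
p: 0.31906 → 0.32665  (Δp = +0.00760)
p: 0.32665 → 0.33394  (Δp = +0.00729)
p: 0.33394 → 0.34092  (Δp = +0.00697)

0.341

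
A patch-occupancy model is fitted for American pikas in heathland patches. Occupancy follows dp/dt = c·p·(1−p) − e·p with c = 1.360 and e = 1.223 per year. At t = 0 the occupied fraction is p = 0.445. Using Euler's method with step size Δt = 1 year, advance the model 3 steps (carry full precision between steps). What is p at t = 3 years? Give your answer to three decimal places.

0.169

Update rule: p ← p + [c·p·(1−p) − e·p]·Δt with Δt = 1.
p: 0.44500 → 0.23665  (Δp = -0.20835)
p: 0.23665 → 0.19291  (Δp = -0.04374)
p: 0.19291 → 0.16873  (Δp = -0.02418)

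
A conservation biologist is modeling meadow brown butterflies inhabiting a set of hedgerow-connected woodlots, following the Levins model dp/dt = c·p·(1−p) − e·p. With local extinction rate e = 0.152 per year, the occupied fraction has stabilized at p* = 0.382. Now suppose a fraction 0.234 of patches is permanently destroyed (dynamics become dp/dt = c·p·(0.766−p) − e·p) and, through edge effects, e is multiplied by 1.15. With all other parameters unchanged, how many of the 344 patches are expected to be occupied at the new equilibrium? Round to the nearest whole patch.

19

Balance c(1−p*) = e gives c = e/(1 − 0.38200) = 0.152/0.61800 = 0.24595.
New p* = 0.766 − e/c = 0.766 − 0.17480/0.24595 = 0.05529.
Expected occupied = 344 × 0.05529 = 19.02 ≈ 19.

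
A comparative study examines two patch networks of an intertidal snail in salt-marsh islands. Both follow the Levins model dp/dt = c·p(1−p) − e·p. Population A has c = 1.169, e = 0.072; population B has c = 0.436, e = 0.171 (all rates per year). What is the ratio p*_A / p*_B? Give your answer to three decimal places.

A: p*_A = 1 − 0.072/1.169 = 0.9384.
B: p*_B = 1 − 0.171/0.436 = 0.6078.
p*_A / p*_B = 0.9384/0.6078 = 1.5439.

1.544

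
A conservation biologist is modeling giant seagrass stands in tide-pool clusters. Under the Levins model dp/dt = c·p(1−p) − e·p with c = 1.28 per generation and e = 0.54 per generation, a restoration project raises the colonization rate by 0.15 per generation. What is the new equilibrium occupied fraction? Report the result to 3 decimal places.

Before: p* = 1 − 0.54/1.28 = 0.5781.
After the change, c = 1.43, e = 0.54, so p* = 1 − 0.54/1.43 = 0.6224.

0.622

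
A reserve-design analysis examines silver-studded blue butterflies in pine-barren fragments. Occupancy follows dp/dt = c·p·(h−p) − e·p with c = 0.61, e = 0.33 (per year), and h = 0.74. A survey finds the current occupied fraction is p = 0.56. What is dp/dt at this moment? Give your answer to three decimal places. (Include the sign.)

-0.123

Colonization term: c·p·(h−p) = 0.61×0.56×0.1800 = 0.06149.
Extinction term: e·p = 0.18480.
dp/dt = 0.06149 − 0.18480 = -0.12331.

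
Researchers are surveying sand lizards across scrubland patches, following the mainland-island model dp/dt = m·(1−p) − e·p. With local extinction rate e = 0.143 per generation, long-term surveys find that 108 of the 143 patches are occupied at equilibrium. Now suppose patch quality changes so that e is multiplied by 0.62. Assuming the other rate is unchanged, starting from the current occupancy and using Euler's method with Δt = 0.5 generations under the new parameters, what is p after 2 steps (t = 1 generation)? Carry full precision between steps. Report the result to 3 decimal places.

0.791

Observed p* = 108/143 = 0.75524.
Balance m(1−p*) = e·p* gives m = e·p*/(1−p*) = 0.143×0.75524/0.24476 = 0.44126.
Starting from p₀ = 0.75524; update p ← p + (dp/dt)·Δt with the new parameters.
step 1: Δp = +0.02052, p = 0.77576
step 2: Δp = +0.01508, p = 0.79085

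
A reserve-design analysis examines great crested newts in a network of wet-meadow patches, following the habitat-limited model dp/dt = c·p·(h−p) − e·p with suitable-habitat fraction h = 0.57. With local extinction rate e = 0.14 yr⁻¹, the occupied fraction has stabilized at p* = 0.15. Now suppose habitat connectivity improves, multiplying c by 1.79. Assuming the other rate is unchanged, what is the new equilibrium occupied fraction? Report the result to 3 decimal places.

0.335

Balance c(h−p*) = e gives c = e/(0.57 − 0.15000) = 0.14/0.42000 = 0.33333.
New p* = 0.57 − e/c = 0.57 − 0.14000/0.59666 = 0.33536.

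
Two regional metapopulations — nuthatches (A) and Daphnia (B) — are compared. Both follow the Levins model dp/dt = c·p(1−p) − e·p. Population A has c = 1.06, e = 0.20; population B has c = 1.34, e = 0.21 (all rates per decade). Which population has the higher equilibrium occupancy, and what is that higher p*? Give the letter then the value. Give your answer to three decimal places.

A: p*_A = 1 − 0.20/1.06 = 0.8113.
B: p*_B = 1 − 0.21/1.34 = 0.8433.
B is higher at 0.8433.

B, 0.843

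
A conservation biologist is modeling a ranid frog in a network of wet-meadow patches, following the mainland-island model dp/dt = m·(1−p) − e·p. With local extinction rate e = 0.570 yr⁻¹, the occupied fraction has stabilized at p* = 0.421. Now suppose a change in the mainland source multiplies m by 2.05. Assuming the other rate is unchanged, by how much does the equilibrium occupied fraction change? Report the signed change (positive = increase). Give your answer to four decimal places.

0.1775

Balance m(1−p*) = e·p* gives m = e·p*/(1−p*) = 0.570×0.42100/0.57900 = 0.41446.
New p* = m/(m+e) = 0.84964/(0.84964+0.57000) = 0.59849.
Δp* = 0.59849 − 0.42100 = +0.17749.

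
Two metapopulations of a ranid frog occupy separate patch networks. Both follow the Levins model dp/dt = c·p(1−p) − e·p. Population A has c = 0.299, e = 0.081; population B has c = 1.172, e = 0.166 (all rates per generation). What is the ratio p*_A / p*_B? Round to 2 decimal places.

A: p*_A = 1 − 0.081/0.299 = 0.7291.
B: p*_B = 1 − 0.166/1.172 = 0.8584.
p*_A / p*_B = 0.7291/0.8584 = 0.8494.

0.85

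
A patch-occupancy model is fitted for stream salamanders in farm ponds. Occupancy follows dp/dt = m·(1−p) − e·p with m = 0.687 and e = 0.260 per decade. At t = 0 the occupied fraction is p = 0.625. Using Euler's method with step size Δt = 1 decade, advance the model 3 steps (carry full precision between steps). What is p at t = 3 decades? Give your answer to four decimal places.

Update rule: p ← p + [m·(1−p) − e·p]·Δt with Δt = 1.
p: 0.62500 → 0.72013  (Δp = +0.09512)
p: 0.72013 → 0.72517  (Δp = +0.00504)
p: 0.72517 → 0.72543  (Δp = +0.00027)

0.7254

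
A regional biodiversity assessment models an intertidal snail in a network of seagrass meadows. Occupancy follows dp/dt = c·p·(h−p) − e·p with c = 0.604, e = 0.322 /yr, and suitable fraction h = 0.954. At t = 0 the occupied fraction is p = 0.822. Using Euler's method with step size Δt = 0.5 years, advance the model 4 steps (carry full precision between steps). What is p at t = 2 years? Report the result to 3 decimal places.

Update rule: p ← p + [c·p·(h−p) − e·p]·Δt with Δt = 0.5.
step 1: Δp = -0.09957, p = 0.72243
step 2: Δp = -0.06579, p = 0.65664
step 3: Δp = -0.04675, p = 0.60989
step 4: Δp = -0.03481, p = 0.57508

0.575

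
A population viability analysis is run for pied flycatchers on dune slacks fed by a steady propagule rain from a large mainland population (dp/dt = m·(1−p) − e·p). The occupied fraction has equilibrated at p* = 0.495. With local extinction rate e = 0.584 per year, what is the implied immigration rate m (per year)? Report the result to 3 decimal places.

0.572

At equilibrium m(1−p*) = e·p*, so m = e·p*/(1−p*).
m = 0.584 × 0.495 / 0.5050 = 0.2891/0.5050 = 0.5724.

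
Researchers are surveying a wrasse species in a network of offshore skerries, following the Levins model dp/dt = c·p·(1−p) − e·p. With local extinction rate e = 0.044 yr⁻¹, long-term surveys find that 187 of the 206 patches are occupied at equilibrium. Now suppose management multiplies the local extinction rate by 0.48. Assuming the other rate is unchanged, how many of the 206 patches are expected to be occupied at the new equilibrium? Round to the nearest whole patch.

Observed p* = 187/206 = 0.90777.
Balance c(1−p*) = e gives c = e/(1 − 0.90777) = 0.044/0.09223 = 0.47707.
New p* = 1 − e/c = 1 − 0.02112/0.47707 = 0.95573.
Expected occupied = 206 × 0.95573 = 196.88 ≈ 197.

197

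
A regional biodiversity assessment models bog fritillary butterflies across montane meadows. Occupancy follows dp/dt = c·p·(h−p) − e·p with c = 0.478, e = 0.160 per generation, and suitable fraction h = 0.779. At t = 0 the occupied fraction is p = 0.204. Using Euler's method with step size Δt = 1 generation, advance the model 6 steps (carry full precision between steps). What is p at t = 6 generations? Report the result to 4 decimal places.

0.3367

Update rule: p ← p + [c·p·(h−p) − e·p]·Δt with Δt = 1.
p: 0.20400 → 0.22743  (Δp = +0.02343)
p: 0.22743 → 0.25100  (Δp = +0.02357)
p: 0.25100 → 0.27419  (Δp = +0.02319)
p: 0.27419 → 0.29648  (Δp = +0.02229)
p: 0.29648 → 0.31743  (Δp = +0.02094)
p: 0.31743 → 0.33667  (Δp = +0.01925)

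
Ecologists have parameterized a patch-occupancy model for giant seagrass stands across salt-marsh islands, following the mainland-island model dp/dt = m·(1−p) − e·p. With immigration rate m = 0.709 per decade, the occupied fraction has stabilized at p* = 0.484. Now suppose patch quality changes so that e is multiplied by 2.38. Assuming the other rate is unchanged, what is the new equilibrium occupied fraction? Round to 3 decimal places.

0.283

Balance m(1−p*) = e·p* gives e = m(1−p*)/p* = 0.709×0.51600/0.48400 = 0.75588.
New p* = m/(m+e) = 0.70900/(0.70900+1.79899) = 0.28270.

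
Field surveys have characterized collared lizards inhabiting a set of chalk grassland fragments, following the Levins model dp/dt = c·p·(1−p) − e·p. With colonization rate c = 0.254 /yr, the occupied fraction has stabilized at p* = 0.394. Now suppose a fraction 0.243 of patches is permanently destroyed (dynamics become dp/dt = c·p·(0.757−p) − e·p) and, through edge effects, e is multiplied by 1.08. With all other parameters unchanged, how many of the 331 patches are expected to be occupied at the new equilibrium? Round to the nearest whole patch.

34

Balance c(1−p*) = e gives e = 0.254×(1 − 0.39400) = 0.15392.
New p* = 0.757 − e/c = 0.757 − 0.16623/0.25400 = 0.10255.
Expected occupied = 331 × 0.10255 = 33.94 ≈ 34.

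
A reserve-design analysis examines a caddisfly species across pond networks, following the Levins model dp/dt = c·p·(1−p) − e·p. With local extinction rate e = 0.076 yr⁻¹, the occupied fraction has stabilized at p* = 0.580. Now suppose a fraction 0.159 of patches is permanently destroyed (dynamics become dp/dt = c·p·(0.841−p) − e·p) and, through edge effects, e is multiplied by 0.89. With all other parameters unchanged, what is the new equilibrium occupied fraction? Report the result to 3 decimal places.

Balance c(1−p*) = e gives c = e/(1 − 0.58000) = 0.076/0.42000 = 0.18095.
New p* = 0.841 − e/c = 0.841 − 0.06764/0.18095 = 0.46720.

0.467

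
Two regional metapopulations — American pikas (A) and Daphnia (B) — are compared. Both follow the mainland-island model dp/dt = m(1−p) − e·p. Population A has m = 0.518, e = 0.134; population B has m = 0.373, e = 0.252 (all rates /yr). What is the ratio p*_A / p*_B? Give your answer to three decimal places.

1.331

A: p*_A = m/(m+e) = 0.518/0.6520 = 0.7945.
B: p*_B = 0.373/0.6250 = 0.5968.
p*_A / p*_B = 0.7945/0.5968 = 1.3312.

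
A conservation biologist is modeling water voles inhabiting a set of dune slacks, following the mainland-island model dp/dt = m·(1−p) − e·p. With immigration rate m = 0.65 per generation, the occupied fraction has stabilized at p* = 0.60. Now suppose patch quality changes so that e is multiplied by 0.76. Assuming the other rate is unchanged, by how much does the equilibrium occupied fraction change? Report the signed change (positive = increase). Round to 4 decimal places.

Balance m(1−p*) = e·p* gives e = m(1−p*)/p* = 0.65×0.40000/0.60000 = 0.43333.
New p* = m/(m+e) = 0.65000/(0.65000+0.32933) = 0.66372.
Δp* = 0.66372 − 0.60000 = +0.06372.

0.0637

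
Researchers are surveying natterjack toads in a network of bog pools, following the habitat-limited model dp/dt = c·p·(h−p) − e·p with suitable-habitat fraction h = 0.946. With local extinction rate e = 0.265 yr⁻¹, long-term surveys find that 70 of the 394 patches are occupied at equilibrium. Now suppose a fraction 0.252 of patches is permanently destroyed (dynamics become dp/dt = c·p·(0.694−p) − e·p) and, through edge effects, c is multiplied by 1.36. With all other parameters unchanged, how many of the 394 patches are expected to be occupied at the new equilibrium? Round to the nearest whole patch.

51

Observed p* = 70/394 = 0.17766.
Balance c(h−p*) = e gives c = e/(0.946 − 0.17766) = 0.265/0.76834 = 0.34490.
New p* = 0.694 − e/c = 0.694 − 0.26500/0.46906 = 0.12904.
Expected occupied = 394 × 0.12904 = 50.84 ≈ 51.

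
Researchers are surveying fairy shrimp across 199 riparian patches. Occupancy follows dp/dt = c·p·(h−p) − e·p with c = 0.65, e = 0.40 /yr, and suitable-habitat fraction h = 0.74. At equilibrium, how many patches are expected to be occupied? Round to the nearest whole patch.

p* = h − e/c = 0.74 − 0.6154 = 0.1246.
Expected occupied patches = N × p* = 199 × 0.1246 = 24.80 ≈ 25.

25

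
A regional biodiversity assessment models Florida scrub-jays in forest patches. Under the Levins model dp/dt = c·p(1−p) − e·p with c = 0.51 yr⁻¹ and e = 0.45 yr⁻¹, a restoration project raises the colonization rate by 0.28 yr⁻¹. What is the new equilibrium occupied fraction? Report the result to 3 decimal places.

0.430

Before: p* = 1 − 0.45/0.51 = 0.1176.
After the change, c = 0.79, e = 0.45, so p* = 1 − 0.45/0.79 = 0.4304.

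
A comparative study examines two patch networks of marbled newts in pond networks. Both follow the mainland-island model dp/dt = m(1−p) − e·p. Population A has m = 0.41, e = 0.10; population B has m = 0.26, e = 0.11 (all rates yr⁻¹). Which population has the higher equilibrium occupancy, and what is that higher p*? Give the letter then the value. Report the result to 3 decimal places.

A: p*_A = m/(m+e) = 0.41/0.5100 = 0.8039.
B: p*_B = 0.26/0.3700 = 0.7027.
A is higher at 0.8039.

A, 0.804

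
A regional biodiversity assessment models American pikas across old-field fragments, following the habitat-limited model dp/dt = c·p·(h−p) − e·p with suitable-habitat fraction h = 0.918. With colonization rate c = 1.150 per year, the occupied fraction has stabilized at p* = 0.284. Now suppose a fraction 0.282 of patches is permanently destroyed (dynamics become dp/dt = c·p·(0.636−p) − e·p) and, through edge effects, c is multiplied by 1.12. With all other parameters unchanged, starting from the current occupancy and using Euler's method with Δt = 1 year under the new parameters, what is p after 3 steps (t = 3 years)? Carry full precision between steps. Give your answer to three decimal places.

0.148

Balance c(h−p*) = e gives e = 1.150×(0.918 − 0.28400) = 0.72910.
Starting from p₀ = 0.28400; update p ← p + (dp/dt)·Δt with the new parameters.
step 1: Δp = -0.07831, p = 0.20569
step 2: Δp = -0.03597, p = 0.16973
step 3: Δp = -0.02182, p = 0.14791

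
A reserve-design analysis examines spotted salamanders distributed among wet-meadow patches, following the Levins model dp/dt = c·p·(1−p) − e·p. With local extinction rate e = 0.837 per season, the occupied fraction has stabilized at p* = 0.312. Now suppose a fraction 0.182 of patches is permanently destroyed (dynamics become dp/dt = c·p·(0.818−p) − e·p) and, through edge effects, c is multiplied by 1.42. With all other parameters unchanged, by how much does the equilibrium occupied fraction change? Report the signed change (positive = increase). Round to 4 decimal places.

Balance c(1−p*) = e gives c = e/(1 − 0.31200) = 0.837/0.68800 = 1.21657.
New p* = 0.818 − e/c = 0.818 − 0.83700/1.72753 = 0.33349.
Δp* = 0.33349 − 0.31200 = +0.02149.

0.0215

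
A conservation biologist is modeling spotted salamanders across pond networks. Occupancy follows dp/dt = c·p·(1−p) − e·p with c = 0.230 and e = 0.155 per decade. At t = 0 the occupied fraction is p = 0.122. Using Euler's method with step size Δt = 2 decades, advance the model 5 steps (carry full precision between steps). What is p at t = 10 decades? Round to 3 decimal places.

Update rule: p ← p + [c·p·(1−p) − e·p]·Δt with Δt = 2.
  1  |  dp/dt·Δt = +0.011453  |  p_1 = 0.133453
  2  |  dp/dt·Δt = +0.011825  |  p_2 = 0.145279
  3  |  dp/dt·Δt = +0.012083  |  p_3 = 0.157362
  4  |  dp/dt·Δt = +0.012213  |  p_4 = 0.169575
  5  |  dp/dt·Δt = +0.012209  |  p_5 = 0.181784

0.182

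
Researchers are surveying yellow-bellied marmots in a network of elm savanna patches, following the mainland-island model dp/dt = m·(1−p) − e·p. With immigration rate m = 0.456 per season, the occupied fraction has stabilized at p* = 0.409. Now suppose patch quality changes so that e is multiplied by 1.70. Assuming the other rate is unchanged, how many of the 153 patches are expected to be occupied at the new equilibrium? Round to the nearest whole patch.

Balance m(1−p*) = e·p* gives e = m(1−p*)/p* = 0.456×0.59100/0.40900 = 0.65891.
New p* = m/(m+e) = 0.45600/(0.45600+1.12015) = 0.28931.
Expected occupied = 153 × 0.28931 = 44.26 ≈ 44.

44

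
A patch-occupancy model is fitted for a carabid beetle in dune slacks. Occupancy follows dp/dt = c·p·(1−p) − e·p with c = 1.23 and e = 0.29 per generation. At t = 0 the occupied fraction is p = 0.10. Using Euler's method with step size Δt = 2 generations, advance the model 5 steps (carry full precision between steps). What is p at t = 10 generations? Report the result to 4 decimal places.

0.8210

Update rule: p ← p + [c·p·(1−p) − e·p]·Δt with Δt = 2.
t = 2: p = 0.10000 + (+0.16340) = 0.26340
t = 4: p = 0.26340 + (+0.32452) = 0.58792
t = 6: p = 0.58792 + (+0.25499) = 0.84291
t = 8: p = 0.84291 + (-0.16315) = 0.67976
t = 10: p = 0.67976 + (+0.14125) = 0.82101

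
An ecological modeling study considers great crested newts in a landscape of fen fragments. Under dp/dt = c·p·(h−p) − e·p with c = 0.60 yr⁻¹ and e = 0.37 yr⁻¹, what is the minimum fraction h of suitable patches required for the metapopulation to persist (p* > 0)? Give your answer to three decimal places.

0.617

p* = h − e/c is positive only when h > e/c.
h_min = e/c = 0.37/0.60 = 0.6167.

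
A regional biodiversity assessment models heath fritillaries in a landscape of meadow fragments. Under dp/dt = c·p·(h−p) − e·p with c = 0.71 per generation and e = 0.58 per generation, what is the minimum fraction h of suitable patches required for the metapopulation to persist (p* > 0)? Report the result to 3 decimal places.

p* = h − e/c is positive only when h > e/c.
h_min = e/c = 0.58/0.71 = 0.8169.

0.817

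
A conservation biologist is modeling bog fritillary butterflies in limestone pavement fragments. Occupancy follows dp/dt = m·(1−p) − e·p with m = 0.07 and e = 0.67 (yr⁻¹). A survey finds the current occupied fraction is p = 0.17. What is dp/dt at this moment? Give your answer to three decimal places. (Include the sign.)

-0.056

Colonization term: m·(1−p) = 0.07×0.8300 = 0.05810.
Extinction term: e·p = 0.11390.
dp/dt = 0.05810 − 0.11390 = -0.05580.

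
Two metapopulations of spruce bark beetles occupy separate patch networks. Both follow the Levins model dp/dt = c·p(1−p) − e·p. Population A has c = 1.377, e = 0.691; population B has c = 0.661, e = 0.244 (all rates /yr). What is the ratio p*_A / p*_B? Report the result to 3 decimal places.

0.790

A: p*_A = 1 − 0.691/1.377 = 0.4982.
B: p*_B = 1 − 0.244/0.661 = 0.6309.
p*_A / p*_B = 0.4982/0.6309 = 0.7897.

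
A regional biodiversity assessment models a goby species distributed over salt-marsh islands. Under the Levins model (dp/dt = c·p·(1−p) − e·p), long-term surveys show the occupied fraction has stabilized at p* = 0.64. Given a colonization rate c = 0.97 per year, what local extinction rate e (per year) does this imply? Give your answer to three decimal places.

At equilibrium c(1−p*) = e.
e = 0.97 × (1 − 0.64) = 0.97 × 0.3600 = 0.3492.

0.349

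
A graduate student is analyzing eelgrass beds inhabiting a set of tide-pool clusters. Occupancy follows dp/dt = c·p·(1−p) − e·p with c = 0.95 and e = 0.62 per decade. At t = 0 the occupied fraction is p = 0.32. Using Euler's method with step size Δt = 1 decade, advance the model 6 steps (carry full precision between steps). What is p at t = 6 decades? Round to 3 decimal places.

0.345

Update rule: p ← p + [c·p·(1−p) − e·p]·Δt with Δt = 1.
  1  |  dp/dt·Δt = +0.008320  |  p_1 = 0.328320
  2  |  dp/dt·Δt = +0.005941  |  p_2 = 0.334261
  3  |  dp/dt·Δt = +0.004162  |  p_3 = 0.338423
  4  |  dp/dt·Δt = +0.002876  |  p_4 = 0.341299
  5  |  dp/dt·Δt = +0.001968  |  p_5 = 0.343267
  6  |  dp/dt·Δt = +0.001337  |  p_6 = 0.344605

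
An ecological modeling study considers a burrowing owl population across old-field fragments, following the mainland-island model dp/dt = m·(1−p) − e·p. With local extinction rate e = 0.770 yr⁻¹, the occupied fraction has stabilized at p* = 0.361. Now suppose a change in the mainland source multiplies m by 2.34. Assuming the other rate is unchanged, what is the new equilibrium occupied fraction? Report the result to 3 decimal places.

0.569

Balance m(1−p*) = e·p* gives m = e·p*/(1−p*) = 0.770×0.36100/0.63900 = 0.43501.
New p* = m/(m+e) = 1.01792/(1.01792+0.77000) = 0.56933.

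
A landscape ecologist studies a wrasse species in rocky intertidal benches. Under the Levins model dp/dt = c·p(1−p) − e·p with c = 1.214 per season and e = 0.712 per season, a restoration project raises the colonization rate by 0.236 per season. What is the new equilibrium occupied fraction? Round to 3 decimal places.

Before: p* = 1 − 0.712/1.214 = 0.4135.
After the change, c = 1.45, e = 0.712, so p* = 1 − 0.712/1.45 = 0.5090.

0.509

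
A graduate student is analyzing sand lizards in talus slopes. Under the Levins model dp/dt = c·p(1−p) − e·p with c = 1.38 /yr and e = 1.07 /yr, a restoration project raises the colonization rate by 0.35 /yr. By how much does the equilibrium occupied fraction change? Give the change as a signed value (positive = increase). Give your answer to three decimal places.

Before: p* = 1 − 1.07/1.38 = 0.2246.
After the change, c = 1.73, e = 1.07, so p* = 1 − 1.07/1.73 = 0.3815.
Δp* = 0.3815 − 0.2246 = +0.1569.

0.157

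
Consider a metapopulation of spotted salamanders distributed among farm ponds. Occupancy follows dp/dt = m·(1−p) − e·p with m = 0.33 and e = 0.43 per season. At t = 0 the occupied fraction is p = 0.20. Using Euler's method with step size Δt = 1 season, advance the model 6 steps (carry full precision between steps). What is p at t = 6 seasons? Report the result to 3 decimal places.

0.434

Update rule: p ← p + [m·(1−p) − e·p]·Δt with Δt = 1.
p: 0.20000 → 0.37800  (Δp = +0.17800)
p: 0.37800 → 0.42072  (Δp = +0.04272)
p: 0.42072 → 0.43097  (Δp = +0.01025)
p: 0.43097 → 0.43343  (Δp = +0.00246)
p: 0.43343 → 0.43402  (Δp = +0.00059)
p: 0.43402 → 0.43417  (Δp = +0.00014)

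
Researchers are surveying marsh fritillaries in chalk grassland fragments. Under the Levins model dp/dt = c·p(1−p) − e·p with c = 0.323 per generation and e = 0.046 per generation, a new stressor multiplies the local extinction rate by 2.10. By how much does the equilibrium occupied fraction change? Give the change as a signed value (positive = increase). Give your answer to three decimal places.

Before: p* = 1 − 0.046/0.323 = 0.8576.
After the change, c = 0.323, e = 0.0966, so p* = 1 − 0.0966/0.323 = 0.7009.
Δp* = 0.7009 − 0.8576 = -0.1567.

-0.157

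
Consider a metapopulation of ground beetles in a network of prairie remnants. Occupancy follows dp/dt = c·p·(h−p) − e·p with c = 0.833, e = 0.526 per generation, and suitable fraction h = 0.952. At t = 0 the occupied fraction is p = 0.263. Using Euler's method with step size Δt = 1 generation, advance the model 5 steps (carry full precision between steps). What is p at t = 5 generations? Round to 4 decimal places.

Update rule: p ← p + [c·p·(h−p) − e·p]·Δt with Δt = 1.
  1  |  dp/dt·Δt = +0.012607  |  p_1 = 0.275607
  2  |  dp/dt·Δt = +0.010317  |  p_2 = 0.285925
  3  |  dp/dt·Δt = +0.008246  |  p_3 = 0.294171
  4  |  dp/dt·Δt = +0.006463  |  p_4 = 0.300634
  5  |  dp/dt·Δt = +0.004987  |  p_5 = 0.305621

0.3056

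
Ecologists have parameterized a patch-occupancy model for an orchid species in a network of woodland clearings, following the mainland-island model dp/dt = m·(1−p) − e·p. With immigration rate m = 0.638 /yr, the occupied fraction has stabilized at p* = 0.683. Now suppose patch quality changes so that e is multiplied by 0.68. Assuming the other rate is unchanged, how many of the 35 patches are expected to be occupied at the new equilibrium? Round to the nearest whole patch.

Balance m(1−p*) = e·p* gives e = m(1−p*)/p* = 0.638×0.31700/0.68300 = 0.29611.
New p* = m/(m+e) = 0.63800/(0.63800+0.20135) = 0.76011.
Expected occupied = 35 × 0.76011 = 26.60 ≈ 27.

27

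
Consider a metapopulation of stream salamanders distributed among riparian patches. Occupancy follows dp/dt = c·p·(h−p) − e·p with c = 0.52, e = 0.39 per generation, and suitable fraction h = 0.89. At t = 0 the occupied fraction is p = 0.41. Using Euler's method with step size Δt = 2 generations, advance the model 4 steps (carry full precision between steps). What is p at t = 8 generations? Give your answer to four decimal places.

Update rule: p ← p + [c·p·(h−p) − e·p]·Δt with Δt = 2.
  1  |  dp/dt·Δt = -0.115128  |  p_1 = 0.294872
  2  |  dp/dt·Δt = -0.047494  |  p_2 = 0.247378
  3  |  dp/dt·Δt = -0.027625  |  p_3 = 0.219752
  4  |  dp/dt·Δt = -0.018227  |  p_4 = 0.201526

0.2015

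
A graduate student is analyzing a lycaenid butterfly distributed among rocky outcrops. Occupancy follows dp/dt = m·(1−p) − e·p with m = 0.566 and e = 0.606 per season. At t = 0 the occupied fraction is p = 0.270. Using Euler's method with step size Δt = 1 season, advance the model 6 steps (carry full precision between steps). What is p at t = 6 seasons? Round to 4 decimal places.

0.4829

Update rule: p ← p + [m·(1−p) − e·p]·Δt with Δt = 1.
  1  |  dp/dt·Δt = +0.249560  |  p_1 = 0.519560
  2  |  dp/dt·Δt = -0.042924  |  p_2 = 0.476636
  3  |  dp/dt·Δt = +0.007383  |  p_3 = 0.484019
  4  |  dp/dt·Δt = -0.001270  |  p_4 = 0.482749
  5  |  dp/dt·Δt = +0.000218  |  p_5 = 0.482967
  6  |  dp/dt·Δt = -0.000038  |  p_6 = 0.482930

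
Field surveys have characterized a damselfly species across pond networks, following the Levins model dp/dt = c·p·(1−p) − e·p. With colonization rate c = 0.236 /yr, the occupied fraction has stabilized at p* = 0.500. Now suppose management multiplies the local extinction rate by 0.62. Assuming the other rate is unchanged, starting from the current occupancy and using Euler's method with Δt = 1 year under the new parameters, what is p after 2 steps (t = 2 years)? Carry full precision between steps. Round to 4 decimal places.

0.5431

Balance c(1−p*) = e gives e = 0.236×(1 − 0.50000) = 0.11800.
Starting from p₀ = 0.50000; update p ← p + (dp/dt)·Δt with the new parameters.
  1  |  dp/dt·Δt = +0.022420  |  p_1 = 0.522420
  2  |  dp/dt·Δt = +0.020661  |  p_2 = 0.543081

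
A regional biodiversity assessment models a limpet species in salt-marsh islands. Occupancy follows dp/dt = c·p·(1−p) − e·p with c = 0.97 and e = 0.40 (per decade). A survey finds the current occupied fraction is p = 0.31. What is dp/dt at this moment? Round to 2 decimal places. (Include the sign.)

Colonization term: c·p·(1−p) = 0.97×0.31×0.6900 = 0.20748.
Extinction term: e·p = 0.12400.
dp/dt = 0.20748 − 0.12400 = 0.08348.

0.08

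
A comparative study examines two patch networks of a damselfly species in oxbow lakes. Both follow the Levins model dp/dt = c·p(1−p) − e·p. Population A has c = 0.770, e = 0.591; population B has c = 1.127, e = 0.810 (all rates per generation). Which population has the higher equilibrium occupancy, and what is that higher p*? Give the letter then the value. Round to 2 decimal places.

B, 0.28

A: p*_A = 1 − 0.591/0.770 = 0.2325.
B: p*_B = 1 − 0.810/1.127 = 0.2813.
B is higher at 0.2813.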